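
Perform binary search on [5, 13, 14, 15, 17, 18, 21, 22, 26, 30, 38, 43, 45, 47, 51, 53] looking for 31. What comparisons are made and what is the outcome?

Binary search for 31 in [5, 13, 14, 15, 17, 18, 21, 22, 26, 30, 38, 43, 45, 47, 51, 53]:

lo=0, hi=15, mid=7, arr[mid]=22 -> 22 < 31, search right half
lo=8, hi=15, mid=11, arr[mid]=43 -> 43 > 31, search left half
lo=8, hi=10, mid=9, arr[mid]=30 -> 30 < 31, search right half
lo=10, hi=10, mid=10, arr[mid]=38 -> 38 > 31, search left half
lo=10 > hi=9, target 31 not found

Binary search determines that 31 is not in the array after 4 comparisons. The search space was exhausted without finding the target.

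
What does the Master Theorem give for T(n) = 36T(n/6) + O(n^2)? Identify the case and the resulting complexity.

Master Theorem for T(n) = 36T(n/6) + O(n^2):

a = 36, b = 6, c = 2
log_b(a) = log_6(36) = 2.0000

Case 2: c = 2 = log_6(36) = 2.0000
T(n) = O(n^2 log n) = O(n^2 log n)

For T(n) = 36T(n/6) + O(n^2): log_6(36) = 2.0000. This is Case 2 of the Master Theorem (c = log_b(a), equal work at all levels), giving O(n^2 log n).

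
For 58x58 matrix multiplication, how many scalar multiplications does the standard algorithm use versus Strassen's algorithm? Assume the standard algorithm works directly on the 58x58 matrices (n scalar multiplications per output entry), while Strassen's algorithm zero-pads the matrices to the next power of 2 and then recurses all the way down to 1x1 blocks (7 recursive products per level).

Matrix multiplication for 58x58 matrices:

Strassen's algorithm requires power-of-2 dimensions. Pad 58x58 to 64x64 (next power of 2).

Standard algorithm: 58^3 = 195112 multiplications
Strassen's algorithm: 7^(log2(64)) = 7^6 = 117649 multiplications
Savings: 195112 - 117649 = 77463 multiplications

Standard: 195112 multiplications (58^3). Strassen: 117649 multiplications (7^6, after padding to 64x64). Strassen reduces 8 recursive multiplications to 7 at each level.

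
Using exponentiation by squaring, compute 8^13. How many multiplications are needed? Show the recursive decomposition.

Computing 8^13 by squaring (build up from 8^1; each line after the first costs one multiplication):

8^1 = 8
8^2 = (8^1)^2 = 8^2 = 64
8^3 = 8 * 8^2 = 8 * 64 = 512
8^6 = (8^3)^2 = 512^2 = 262144
8^12 = (8^6)^2 = 262144^2 = 68719476736
8^13 = 8 * 8^12 = 8 * 68719476736 = 549755813888

Result: 549755813888
Multiplications needed: 5 (5 lines after 8^1)

8^13 = 549755813888. Using exponentiation by squaring, this requires 5 multiplications. The key idea: if the exponent is even, square the half-power; if odd, multiply by the base once.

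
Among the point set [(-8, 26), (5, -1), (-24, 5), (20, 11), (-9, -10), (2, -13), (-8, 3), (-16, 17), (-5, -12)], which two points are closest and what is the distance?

Computing all pairwise distances among 9 points:

d((-8, 26), (5, -1)) = 29.9666
d((-8, 26), (-24, 5)) = 26.4008
d((-8, 26), (20, 11)) = 31.7648
d((-8, 26), (-9, -10)) = 36.0139
d((-8, 26), (2, -13)) = 40.2616
d((-8, 26), (-8, 3)) = 23.0
d((-8, 26), (-16, 17)) = 12.0416
d((-8, 26), (-5, -12)) = 38.1182
d((5, -1), (-24, 5)) = 29.6142
d((5, -1), (20, 11)) = 19.2094
d((5, -1), (-9, -10)) = 16.6433
d((5, -1), (2, -13)) = 12.3693
d((5, -1), (-8, 3)) = 13.6015
d((5, -1), (-16, 17)) = 27.6586
d((5, -1), (-5, -12)) = 14.8661
d((-24, 5), (20, 11)) = 44.4072
d((-24, 5), (-9, -10)) = 21.2132
d((-24, 5), (2, -13)) = 31.6228
d((-24, 5), (-8, 3)) = 16.1245
d((-24, 5), (-16, 17)) = 14.4222
d((-24, 5), (-5, -12)) = 25.4951
d((20, 11), (-9, -10)) = 35.805
d((20, 11), (2, -13)) = 30.0
d((20, 11), (-8, 3)) = 29.1204
d((20, 11), (-16, 17)) = 36.4966
d((20, 11), (-5, -12)) = 33.9706
d((-9, -10), (2, -13)) = 11.4018
d((-9, -10), (-8, 3)) = 13.0384
d((-9, -10), (-16, 17)) = 27.8927
d((-9, -10), (-5, -12)) = 4.4721 <-- minimum
d((2, -13), (-8, 3)) = 18.868
d((2, -13), (-16, 17)) = 34.9857
d((2, -13), (-5, -12)) = 7.0711
d((-8, 3), (-16, 17)) = 16.1245
d((-8, 3), (-5, -12)) = 15.2971
d((-16, 17), (-5, -12)) = 31.0161

Closest pair: (-9, -10) and (-5, -12) with distance 4.4721

The closest pair is (-9, -10) and (-5, -12) with Euclidean distance 4.4721. For 9 points, brute-force pairwise comparison is shown above. For large n, the divide-and-conquer algorithm (sort by x, recurse on halves, check the dividing strip) achieves O(n log n).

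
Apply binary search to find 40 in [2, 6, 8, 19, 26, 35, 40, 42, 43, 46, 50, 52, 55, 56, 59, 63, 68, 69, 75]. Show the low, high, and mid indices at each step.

Binary search for 40 in [2, 6, 8, 19, 26, 35, 40, 42, 43, 46, 50, 52, 55, 56, 59, 63, 68, 69, 75]:

lo=0, hi=18, mid=9, arr[mid]=46 -> 46 > 40, search left half
lo=0, hi=8, mid=4, arr[mid]=26 -> 26 < 40, search right half
lo=5, hi=8, mid=6, arr[mid]=40 -> Found target at index 6!

Binary search finds 40 at index 6 after 3 comparisons. The search repeatedly halves the search space by comparing with the middle element.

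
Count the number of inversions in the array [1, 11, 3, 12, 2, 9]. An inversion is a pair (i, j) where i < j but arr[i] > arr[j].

Finding inversions in [1, 11, 3, 12, 2, 9]:

(1, 2): arr[1]=11 > arr[2]=3
(1, 4): arr[1]=11 > arr[4]=2
(1, 5): arr[1]=11 > arr[5]=9
(2, 4): arr[2]=3 > arr[4]=2
(3, 4): arr[3]=12 > arr[4]=2
(3, 5): arr[3]=12 > arr[5]=9

Total inversions: 6

The array has 6 inversion(s): (1,2), (1,4), (1,5), (2,4), (3,4), (3,5). Each pair (i,j) satisfies i < j and arr[i] > arr[j].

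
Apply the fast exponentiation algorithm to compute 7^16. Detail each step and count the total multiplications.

Computing 7^16 by squaring (build up from 7^1; each line after the first costs one multiplication):

7^1 = 7
7^2 = (7^1)^2 = 7^2 = 49
7^4 = (7^2)^2 = 49^2 = 2401
7^8 = (7^4)^2 = 2401^2 = 5764801
7^16 = (7^8)^2 = 5764801^2 = 33232930569601

Result: 33232930569601
Multiplications needed: 4 (4 lines after 7^1)

7^16 = 33232930569601. Using exponentiation by squaring, this requires 4 multiplications. The key idea: if the exponent is even, square the half-power; if odd, multiply by the base once.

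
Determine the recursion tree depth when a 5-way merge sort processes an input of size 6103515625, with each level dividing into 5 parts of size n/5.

For divide and conquer with division factor 5:

Problem sizes at each level:
Level 0: 6103515625
Level 1: 1220703125
Level 2: 244140625
Level 3: 48828125
Level 4: 9765625
Level 5: 1953125
Level 6: 390625
Level 7: 78125
Level 8: 15625
Level 9: 3125
Level 10: 625
Level 11: 125
Level 12: 25
Level 13: 5
Level 14: 1

The root is level 0 and the size-1 base case is level 14 (the tree spans levels 0 through 14, i.e. 15 levels counting the root), so the depth is the number of divisions: log_5(6103515625) = 14

The recursion tree depth is log_5(6103515625) = 14. At each level, the problem size is divided by 5, so it takes 14 divisions to reduce to a base case of size 1. The algorithm makes 5 recursive calls at each level.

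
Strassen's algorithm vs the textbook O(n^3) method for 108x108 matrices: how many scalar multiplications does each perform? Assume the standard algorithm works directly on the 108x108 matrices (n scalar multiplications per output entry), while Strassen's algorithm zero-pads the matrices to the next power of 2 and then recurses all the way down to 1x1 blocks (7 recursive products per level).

Matrix multiplication for 108x108 matrices:

Strassen's algorithm requires power-of-2 dimensions. Pad 108x108 to 128x128 (next power of 2).

Standard algorithm: 108^3 = 1259712 multiplications
Strassen's algorithm: 7^(log2(128)) = 7^7 = 823543 multiplications
Savings: 1259712 - 823543 = 436169 multiplications

Standard: 1259712 multiplications (108^3). Strassen: 823543 multiplications (7^7, after padding to 128x128). Strassen reduces 8 recursive multiplications to 7 at each level.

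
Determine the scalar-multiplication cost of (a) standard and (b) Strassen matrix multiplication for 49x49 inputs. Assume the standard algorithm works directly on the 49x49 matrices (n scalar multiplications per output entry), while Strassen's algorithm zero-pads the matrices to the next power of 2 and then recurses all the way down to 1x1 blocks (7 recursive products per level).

Matrix multiplication for 49x49 matrices:

Strassen's algorithm requires power-of-2 dimensions. Pad 49x49 to 64x64 (next power of 2).

Standard algorithm: 49^3 = 117649 multiplications
Strassen's algorithm: 7^(log2(64)) = 7^6 = 117649 multiplications
Savings: 117649 - 117649 = 0 multiplications

Standard: 117649 multiplications (49^3). Strassen: 117649 multiplications (7^6, after padding to 64x64). Strassen reduces 8 recursive multiplications to 7 at each level.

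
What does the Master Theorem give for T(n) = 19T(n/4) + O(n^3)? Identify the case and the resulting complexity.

Master Theorem for T(n) = 19T(n/4) + O(n^3):

a = 19, b = 4, c = 3
log_b(a) = log_4(19) = 2.1240

Case 3: c = 3 > log_4(19) = 2.1240
T(n) = O(n^3) = O(n^3)

For T(n) = 19T(n/4) + O(n^3): log_4(19) = 2.1240. This is Case 3 of the Master Theorem (c > log_b(a), work dominated by root), giving O(n^3).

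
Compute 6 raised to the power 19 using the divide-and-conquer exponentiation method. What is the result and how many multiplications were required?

Computing 6^19 by squaring (build up from 6^1; each line after the first costs one multiplication):

6^1 = 6
6^2 = (6^1)^2 = 6^2 = 36
6^4 = (6^2)^2 = 36^2 = 1296
6^8 = (6^4)^2 = 1296^2 = 1679616
6^9 = 6 * 6^8 = 6 * 1679616 = 10077696
6^18 = (6^9)^2 = 10077696^2 = 101559956668416
6^19 = 6 * 6^18 = 6 * 101559956668416 = 609359740010496

Result: 609359740010496
Multiplications needed: 6 (6 lines after 6^1)

6^19 = 609359740010496. Using exponentiation by squaring, this requires 6 multiplications. The key idea: if the exponent is even, square the half-power; if odd, multiply by the base once.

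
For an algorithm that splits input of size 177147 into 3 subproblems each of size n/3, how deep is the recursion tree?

For divide and conquer with division factor 3:

Problem sizes at each level:
Level 0: 177147
Level 1: 59049
Level 2: 19683
Level 3: 6561
Level 4: 2187
Level 5: 729
Level 6: 243
Level 7: 81
Level 8: 27
Level 9: 9
Level 10: 3
Level 11: 1

The root is level 0 and the size-1 base case is level 11 (the tree spans levels 0 through 11, i.e. 12 levels counting the root), so the depth is the number of divisions: log_3(177147) = 11

The recursion tree depth is log_3(177147) = 11. At each level, the problem size is divided by 3, so it takes 11 divisions to reduce to a base case of size 1. The algorithm makes 3 recursive calls at each level.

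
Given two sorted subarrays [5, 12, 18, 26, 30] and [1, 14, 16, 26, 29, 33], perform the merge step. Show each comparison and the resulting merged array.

Merging process:

Compare 5 vs 1: take 1 from right. Merged: [1]
Compare 5 vs 14: take 5 from left. Merged: [1, 5]
Compare 12 vs 14: take 12 from left. Merged: [1, 5, 12]
Compare 18 vs 14: take 14 from right. Merged: [1, 5, 12, 14]
Compare 18 vs 16: take 16 from right. Merged: [1, 5, 12, 14, 16]
Compare 18 vs 26: take 18 from left. Merged: [1, 5, 12, 14, 16, 18]
Compare 26 vs 26: take 26 from left. Merged: [1, 5, 12, 14, 16, 18, 26]
Compare 30 vs 26: take 26 from right. Merged: [1, 5, 12, 14, 16, 18, 26, 26]
Compare 30 vs 29: take 29 from right. Merged: [1, 5, 12, 14, 16, 18, 26, 26, 29]
Compare 30 vs 33: take 30 from left. Merged: [1, 5, 12, 14, 16, 18, 26, 26, 29, 30]
Append remaining from right: [33]. Merged: [1, 5, 12, 14, 16, 18, 26, 26, 29, 30, 33]

Final merged array: [1, 5, 12, 14, 16, 18, 26, 26, 29, 30, 33]
Total comparisons: 10

The merged array is [1, 5, 12, 14, 16, 18, 26, 26, 29, 30, 33], requiring 10 comparisons. The merge step runs in O(n) time where n is the total number of elements.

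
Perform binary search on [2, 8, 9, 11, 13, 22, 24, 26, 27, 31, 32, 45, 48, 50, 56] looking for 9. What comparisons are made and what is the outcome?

Binary search for 9 in [2, 8, 9, 11, 13, 22, 24, 26, 27, 31, 32, 45, 48, 50, 56]:

lo=0, hi=14, mid=7, arr[mid]=26 -> 26 > 9, search left half
lo=0, hi=6, mid=3, arr[mid]=11 -> 11 > 9, search left half
lo=0, hi=2, mid=1, arr[mid]=8 -> 8 < 9, search right half
lo=2, hi=2, mid=2, arr[mid]=9 -> Found target at index 2!

Binary search finds 9 at index 2 after 4 comparisons. The search repeatedly halves the search space by comparing with the middle element.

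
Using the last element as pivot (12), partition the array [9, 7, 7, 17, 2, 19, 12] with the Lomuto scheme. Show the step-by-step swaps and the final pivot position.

Lomuto partition with pivot = 12:

Initial array: [9, 7, 7, 17, 2, 19, 12]

arr[0]=9 <= 12: swap with position 0, array becomes [9, 7, 7, 17, 2, 19, 12]
arr[1]=7 <= 12: swap with position 1, array becomes [9, 7, 7, 17, 2, 19, 12]
arr[2]=7 <= 12: swap with position 2, array becomes [9, 7, 7, 17, 2, 19, 12]
arr[3]=17 > 12: no swap
arr[4]=2 <= 12: swap with position 3, array becomes [9, 7, 7, 2, 17, 19, 12]
arr[5]=19 > 12: no swap

Place pivot at position 4: [9, 7, 7, 2, 12, 19, 17]
Pivot position: 4

After partitioning with pivot 12, the array becomes [9, 7, 7, 2, 12, 19, 17]. The pivot is placed at index 4. All elements to the left of the pivot are <= 12, and all elements to the right are > 12.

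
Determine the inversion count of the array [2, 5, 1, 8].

Finding inversions in [2, 5, 1, 8]:

(0, 2): arr[0]=2 > arr[2]=1
(1, 2): arr[1]=5 > arr[2]=1

Total inversions: 2

The array has 2 inversion(s): (0,2), (1,2). Each pair (i,j) satisfies i < j and arr[i] > arr[j].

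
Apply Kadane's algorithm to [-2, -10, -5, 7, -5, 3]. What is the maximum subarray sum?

Using Kadane's algorithm on [-2, -10, -5, 7, -5, 3]:

Scanning through the array:
Position 1 (value -10): max_ending_here = -10, max_so_far = -2
Position 2 (value -5): max_ending_here = -5, max_so_far = -2
Position 3 (value 7): max_ending_here = 7, max_so_far = 7
Position 4 (value -5): max_ending_here = 2, max_so_far = 7
Position 5 (value 3): max_ending_here = 5, max_so_far = 7

Maximum subarray: [7]
Maximum sum: 7

The maximum subarray is [7] with sum 7. This subarray runs from index 3 to index 3.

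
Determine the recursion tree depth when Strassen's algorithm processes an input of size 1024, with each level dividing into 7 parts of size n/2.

For divide and conquer with division factor 2:

Problem sizes at each level:
Level 0: 1024
Level 1: 512
Level 2: 256
Level 3: 128
Level 4: 64
Level 5: 32
Level 6: 16
Level 7: 8
Level 8: 4
Level 9: 2
Level 10: 1

The root is level 0 and the size-1 base case is level 10 (the tree spans levels 0 through 10, i.e. 11 levels counting the root), so the depth is the number of divisions: log_2(1024) = 10

The recursion tree depth is log_2(1024) = 10. At each level, the problem size is divided by 2, so it takes 10 divisions to reduce to a base case of size 1. The algorithm makes 7 recursive calls at each level.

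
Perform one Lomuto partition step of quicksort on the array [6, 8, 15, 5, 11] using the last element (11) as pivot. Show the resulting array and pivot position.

Lomuto partition with pivot = 11:

Initial array: [6, 8, 15, 5, 11]

arr[0]=6 <= 11: swap with position 0, array becomes [6, 8, 15, 5, 11]
arr[1]=8 <= 11: swap with position 1, array becomes [6, 8, 15, 5, 11]
arr[2]=15 > 11: no swap
arr[3]=5 <= 11: swap with position 2, array becomes [6, 8, 5, 15, 11]

Place pivot at position 3: [6, 8, 5, 11, 15]
Pivot position: 3

After partitioning with pivot 11, the array becomes [6, 8, 5, 11, 15]. The pivot is placed at index 3. All elements to the left of the pivot are <= 11, and all elements to the right are > 11.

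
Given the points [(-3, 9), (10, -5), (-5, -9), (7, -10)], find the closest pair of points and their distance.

Computing all pairwise distances among 4 points:

d((-3, 9), (10, -5)) = 19.105
d((-3, 9), (-5, -9)) = 18.1108
d((-3, 9), (7, -10)) = 21.4709
d((10, -5), (-5, -9)) = 15.5242
d((10, -5), (7, -10)) = 5.831 <-- minimum
d((-5, -9), (7, -10)) = 12.0416

Closest pair: (10, -5) and (7, -10) with distance 5.831

The closest pair is (10, -5) and (7, -10) with Euclidean distance 5.831. For 4 points, brute-force pairwise comparison is shown above. For large n, the divide-and-conquer algorithm (sort by x, recurse on halves, check the dividing strip) achieves O(n log n).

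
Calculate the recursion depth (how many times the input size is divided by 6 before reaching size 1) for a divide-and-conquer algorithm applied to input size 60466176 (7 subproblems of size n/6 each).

For divide and conquer with division factor 6:

Problem sizes at each level:
Level 0: 60466176
Level 1: 10077696
Level 2: 1679616
Level 3: 279936
Level 4: 46656
Level 5: 7776
Level 6: 1296
Level 7: 216
Level 8: 36
Level 9: 6
Level 10: 1

The root is level 0 and the size-1 base case is level 10 (the tree spans levels 0 through 10, i.e. 11 levels counting the root), so the depth is the number of divisions: log_6(60466176) = 10

The recursion tree depth is log_6(60466176) = 10. At each level, the problem size is divided by 6, so it takes 10 divisions to reduce to a base case of size 1. The algorithm makes 7 recursive calls at each level.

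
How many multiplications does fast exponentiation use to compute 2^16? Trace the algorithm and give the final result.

Computing 2^16 by squaring (build up from 2^1; each line after the first costs one multiplication):

2^1 = 2
2^2 = (2^1)^2 = 2^2 = 4
2^4 = (2^2)^2 = 4^2 = 16
2^8 = (2^4)^2 = 16^2 = 256
2^16 = (2^8)^2 = 256^2 = 65536

Result: 65536
Multiplications needed: 4 (4 lines after 2^1)

2^16 = 65536. Using exponentiation by squaring, this requires 4 multiplications. The key idea: if the exponent is even, square the half-power; if odd, multiply by the base once.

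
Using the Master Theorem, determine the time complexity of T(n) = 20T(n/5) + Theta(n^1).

Master Theorem for T(n) = 20T(n/5) + O(n^1):

a = 20, b = 5, c = 1
log_b(a) = log_5(20) = 1.8614

Case 1: c = 1 < log_5(20) = 1.8614
T(n) = O(n^(log_5 20))

For T(n) = 20T(n/5) + O(n^1): log_5(20) = 1.8614. This is Case 1 of the Master Theorem (c < log_b(a), work dominated by leaves), giving O(n^(log_5 20)).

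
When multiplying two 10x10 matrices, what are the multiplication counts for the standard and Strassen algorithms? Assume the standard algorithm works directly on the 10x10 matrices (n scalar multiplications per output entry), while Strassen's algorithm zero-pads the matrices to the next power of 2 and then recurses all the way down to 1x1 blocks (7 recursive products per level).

Matrix multiplication for 10x10 matrices:

Strassen's algorithm requires power-of-2 dimensions. Pad 10x10 to 16x16 (next power of 2).

Standard algorithm: 10^3 = 1000 multiplications
Strassen's algorithm: 7^(log2(16)) = 7^4 = 2401 multiplications
Difference: 1000 - 2401 = -1401 (Strassen uses MORE here due to padding overhead — for small or just-over-power-of-2 n, padding can outweigh the per-level savings)

Standard: 1000 multiplications (10^3). Strassen: 2401 multiplications (7^4, after padding to 16x16). Strassen reduces 8 recursive multiplications to 7 at each level.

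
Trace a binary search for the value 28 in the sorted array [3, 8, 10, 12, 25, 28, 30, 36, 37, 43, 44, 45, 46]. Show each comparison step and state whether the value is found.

Binary search for 28 in [3, 8, 10, 12, 25, 28, 30, 36, 37, 43, 44, 45, 46]:

lo=0, hi=12, mid=6, arr[mid]=30 -> 30 > 28, search left half
lo=0, hi=5, mid=2, arr[mid]=10 -> 10 < 28, search right half
lo=3, hi=5, mid=4, arr[mid]=25 -> 25 < 28, search right half
lo=5, hi=5, mid=5, arr[mid]=28 -> Found target at index 5!

Binary search finds 28 at index 5 after 4 comparisons. The search repeatedly halves the search space by comparing with the middle element.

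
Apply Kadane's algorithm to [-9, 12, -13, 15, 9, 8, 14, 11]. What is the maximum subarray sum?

Using Kadane's algorithm on [-9, 12, -13, 15, 9, 8, 14, 11]:

Scanning through the array:
Position 1 (value 12): max_ending_here = 12, max_so_far = 12
Position 2 (value -13): max_ending_here = -1, max_so_far = 12
Position 3 (value 15): max_ending_here = 15, max_so_far = 15
Position 4 (value 9): max_ending_here = 24, max_so_far = 24
Position 5 (value 8): max_ending_here = 32, max_so_far = 32
Position 6 (value 14): max_ending_here = 46, max_so_far = 46
Position 7 (value 11): max_ending_here = 57, max_so_far = 57

Maximum subarray: [15, 9, 8, 14, 11]
Maximum sum: 57

The maximum subarray is [15, 9, 8, 14, 11] with sum 57. This subarray runs from index 3 to index 7.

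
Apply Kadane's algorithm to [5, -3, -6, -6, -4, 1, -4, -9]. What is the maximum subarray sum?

Using Kadane's algorithm on [5, -3, -6, -6, -4, 1, -4, -9]:

Scanning through the array:
Position 1 (value -3): max_ending_here = 2, max_so_far = 5
Position 2 (value -6): max_ending_here = -4, max_so_far = 5
Position 3 (value -6): max_ending_here = -6, max_so_far = 5
Position 4 (value -4): max_ending_here = -4, max_so_far = 5
Position 5 (value 1): max_ending_here = 1, max_so_far = 5
Position 6 (value -4): max_ending_here = -3, max_so_far = 5
Position 7 (value -9): max_ending_here = -9, max_so_far = 5

Maximum subarray: [5]
Maximum sum: 5

The maximum subarray is [5] with sum 5. This subarray runs from index 0 to index 0.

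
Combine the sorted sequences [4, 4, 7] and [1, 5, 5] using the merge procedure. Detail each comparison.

Merging process:

Compare 4 vs 1: take 1 from right. Merged: [1]
Compare 4 vs 5: take 4 from left. Merged: [1, 4]
Compare 4 vs 5: take 4 from left. Merged: [1, 4, 4]
Compare 7 vs 5: take 5 from right. Merged: [1, 4, 4, 5]
Compare 7 vs 5: take 5 from right. Merged: [1, 4, 4, 5, 5]
Append remaining from left: [7]. Merged: [1, 4, 4, 5, 5, 7]

Final merged array: [1, 4, 4, 5, 5, 7]
Total comparisons: 5

The merged array is [1, 4, 4, 5, 5, 7], requiring 5 comparisons. The merge step runs in O(n) time where n is the total number of elements.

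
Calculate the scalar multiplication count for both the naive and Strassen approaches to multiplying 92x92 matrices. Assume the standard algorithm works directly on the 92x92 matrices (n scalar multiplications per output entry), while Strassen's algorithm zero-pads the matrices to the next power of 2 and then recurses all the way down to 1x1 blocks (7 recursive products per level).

Matrix multiplication for 92x92 matrices:

Strassen's algorithm requires power-of-2 dimensions. Pad 92x92 to 128x128 (next power of 2).

Standard algorithm: 92^3 = 778688 multiplications
Strassen's algorithm: 7^(log2(128)) = 7^7 = 823543 multiplications
Difference: 778688 - 823543 = -44855 (Strassen uses MORE here due to padding overhead — for small or just-over-power-of-2 n, padding can outweigh the per-level savings)

Standard: 778688 multiplications (92^3). Strassen: 823543 multiplications (7^7, after padding to 128x128). Strassen reduces 8 recursive multiplications to 7 at each level.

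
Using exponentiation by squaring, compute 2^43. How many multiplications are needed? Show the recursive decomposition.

Computing 2^43 by squaring (build up from 2^1; each line after the first costs one multiplication):

2^1 = 2
2^2 = (2^1)^2 = 2^2 = 4
2^4 = (2^2)^2 = 4^2 = 16
2^5 = 2 * 2^4 = 2 * 16 = 32
2^10 = (2^5)^2 = 32^2 = 1024
2^20 = (2^10)^2 = 1024^2 = 1048576
2^21 = 2 * 2^20 = 2 * 1048576 = 2097152
2^42 = (2^21)^2 = 2097152^2 = 4398046511104
2^43 = 2 * 2^42 = 2 * 4398046511104 = 8796093022208

Result: 8796093022208
Multiplications needed: 8 (8 lines after 2^1)

2^43 = 8796093022208. Using exponentiation by squaring, this requires 8 multiplications. The key idea: if the exponent is even, square the half-power; if odd, multiply by the base once.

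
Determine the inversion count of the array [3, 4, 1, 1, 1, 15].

Finding inversions in [3, 4, 1, 1, 1, 15]:

(0, 2): arr[0]=3 > arr[2]=1
(0, 3): arr[0]=3 > arr[3]=1
(0, 4): arr[0]=3 > arr[4]=1
(1, 2): arr[1]=4 > arr[2]=1
(1, 3): arr[1]=4 > arr[3]=1
(1, 4): arr[1]=4 > arr[4]=1

Total inversions: 6

The array has 6 inversion(s): (0,2), (0,3), (0,4), (1,2), (1,3), (1,4). Each pair (i,j) satisfies i < j and arr[i] > arr[j].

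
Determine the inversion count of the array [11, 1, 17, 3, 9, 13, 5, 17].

Finding inversions in [11, 1, 17, 3, 9, 13, 5, 17]:

(0, 1): arr[0]=11 > arr[1]=1
(0, 3): arr[0]=11 > arr[3]=3
(0, 4): arr[0]=11 > arr[4]=9
(0, 6): arr[0]=11 > arr[6]=5
(2, 3): arr[2]=17 > arr[3]=3
(2, 4): arr[2]=17 > arr[4]=9
(2, 5): arr[2]=17 > arr[5]=13
(2, 6): arr[2]=17 > arr[6]=5
(4, 6): arr[4]=9 > arr[6]=5
(5, 6): arr[5]=13 > arr[6]=5

Total inversions: 10

The array has 10 inversion(s): (0,1), (0,3), (0,4), (0,6), (2,3), (2,4), (2,5), (2,6), (4,6), (5,6). Each pair (i,j) satisfies i < j and arr[i] > arr[j].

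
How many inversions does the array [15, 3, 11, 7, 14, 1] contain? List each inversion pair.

Finding inversions in [15, 3, 11, 7, 14, 1]:

(0, 1): arr[0]=15 > arr[1]=3
(0, 2): arr[0]=15 > arr[2]=11
(0, 3): arr[0]=15 > arr[3]=7
(0, 4): arr[0]=15 > arr[4]=14
(0, 5): arr[0]=15 > arr[5]=1
(1, 5): arr[1]=3 > arr[5]=1
(2, 3): arr[2]=11 > arr[3]=7
(2, 5): arr[2]=11 > arr[5]=1
(3, 5): arr[3]=7 > arr[5]=1
(4, 5): arr[4]=14 > arr[5]=1

Total inversions: 10

The array has 10 inversion(s): (0,1), (0,2), (0,3), (0,4), (0,5), (1,5), (2,3), (2,5), (3,5), (4,5). Each pair (i,j) satisfies i < j and arr[i] > arr[j].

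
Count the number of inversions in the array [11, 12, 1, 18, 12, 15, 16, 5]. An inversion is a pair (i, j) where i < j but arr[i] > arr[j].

Finding inversions in [11, 12, 1, 18, 12, 15, 16, 5]:

(0, 2): arr[0]=11 > arr[2]=1
(0, 7): arr[0]=11 > arr[7]=5
(1, 2): arr[1]=12 > arr[2]=1
(1, 7): arr[1]=12 > arr[7]=5
(3, 4): arr[3]=18 > arr[4]=12
(3, 5): arr[3]=18 > arr[5]=15
(3, 6): arr[3]=18 > arr[6]=16
(3, 7): arr[3]=18 > arr[7]=5
(4, 7): arr[4]=12 > arr[7]=5
(5, 7): arr[5]=15 > arr[7]=5
(6, 7): arr[6]=16 > arr[7]=5

Total inversions: 11

The array has 11 inversion(s): (0,2), (0,7), (1,2), (1,7), (3,4), (3,5), (3,6), (3,7), (4,7), (5,7), (6,7). Each pair (i,j) satisfies i < j and arr[i] > arr[j].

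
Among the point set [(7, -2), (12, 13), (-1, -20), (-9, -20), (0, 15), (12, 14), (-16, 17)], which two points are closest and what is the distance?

Computing all pairwise distances among 7 points:

d((7, -2), (12, 13)) = 15.8114
d((7, -2), (-1, -20)) = 19.6977
d((7, -2), (-9, -20)) = 24.0832
d((7, -2), (0, 15)) = 18.3848
d((7, -2), (12, 14)) = 16.7631
d((7, -2), (-16, 17)) = 29.8329
d((12, 13), (-1, -20)) = 35.4683
d((12, 13), (-9, -20)) = 39.1152
d((12, 13), (0, 15)) = 12.1655
d((12, 13), (12, 14)) = 1.0 <-- minimum
d((12, 13), (-16, 17)) = 28.2843
d((-1, -20), (-9, -20)) = 8.0
d((-1, -20), (0, 15)) = 35.0143
d((-1, -20), (12, 14)) = 36.4005
d((-1, -20), (-16, 17)) = 39.9249
d((-9, -20), (0, 15)) = 36.1386
d((-9, -20), (12, 14)) = 39.9625
d((-9, -20), (-16, 17)) = 37.6563
d((0, 15), (12, 14)) = 12.0416
d((0, 15), (-16, 17)) = 16.1245
d((12, 14), (-16, 17)) = 28.1603

Closest pair: (12, 13) and (12, 14) with distance 1.0

The closest pair is (12, 13) and (12, 14) with Euclidean distance 1.0. For 7 points, brute-force pairwise comparison is shown above. For large n, the divide-and-conquer algorithm (sort by x, recurse on halves, check the dividing strip) achieves O(n log n).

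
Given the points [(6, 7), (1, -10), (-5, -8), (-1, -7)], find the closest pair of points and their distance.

Computing all pairwise distances among 4 points:

d((6, 7), (1, -10)) = 17.72
d((6, 7), (-5, -8)) = 18.6011
d((6, 7), (-1, -7)) = 15.6525
d((1, -10), (-5, -8)) = 6.3246
d((1, -10), (-1, -7)) = 3.6056 <-- minimum
d((-5, -8), (-1, -7)) = 4.1231

Closest pair: (1, -10) and (-1, -7) with distance 3.6056

The closest pair is (1, -10) and (-1, -7) with Euclidean distance 3.6056. For 4 points, brute-force pairwise comparison is shown above. For large n, the divide-and-conquer algorithm (sort by x, recurse on halves, check the dividing strip) achieves O(n log n).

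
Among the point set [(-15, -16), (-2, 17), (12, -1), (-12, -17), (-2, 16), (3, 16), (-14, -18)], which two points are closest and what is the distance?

Computing all pairwise distances among 7 points:

d((-15, -16), (-2, 17)) = 35.4683
d((-15, -16), (12, -1)) = 30.8869
d((-15, -16), (-12, -17)) = 3.1623
d((-15, -16), (-2, 16)) = 34.5398
d((-15, -16), (3, 16)) = 36.7151
d((-15, -16), (-14, -18)) = 2.2361
d((-2, 17), (12, -1)) = 22.8035
d((-2, 17), (-12, -17)) = 35.4401
d((-2, 17), (-2, 16)) = 1.0 <-- minimum
d((-2, 17), (3, 16)) = 5.099
d((-2, 17), (-14, -18)) = 37.0
d((12, -1), (-12, -17)) = 28.8444
d((12, -1), (-2, 16)) = 22.0227
d((12, -1), (3, 16)) = 19.2354
d((12, -1), (-14, -18)) = 31.0644
d((-12, -17), (-2, 16)) = 34.4819
d((-12, -17), (3, 16)) = 36.2491
d((-12, -17), (-14, -18)) = 2.2361
d((-2, 16), (3, 16)) = 5.0
d((-2, 16), (-14, -18)) = 36.0555
d((3, 16), (-14, -18)) = 38.0132

Closest pair: (-2, 17) and (-2, 16) with distance 1.0

The closest pair is (-2, 17) and (-2, 16) with Euclidean distance 1.0. For 7 points, brute-force pairwise comparison is shown above. For large n, the divide-and-conquer algorithm (sort by x, recurse on halves, check the dividing strip) achieves O(n log n).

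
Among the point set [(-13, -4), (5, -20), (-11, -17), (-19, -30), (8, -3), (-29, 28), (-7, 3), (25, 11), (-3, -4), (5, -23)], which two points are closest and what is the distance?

Computing all pairwise distances among 10 points:

d((-13, -4), (5, -20)) = 24.0832
d((-13, -4), (-11, -17)) = 13.1529
d((-13, -4), (-19, -30)) = 26.6833
d((-13, -4), (8, -3)) = 21.0238
d((-13, -4), (-29, 28)) = 35.7771
d((-13, -4), (-7, 3)) = 9.2195
d((-13, -4), (25, 11)) = 40.8534
d((-13, -4), (-3, -4)) = 10.0
d((-13, -4), (5, -23)) = 26.1725
d((5, -20), (-11, -17)) = 16.2788
d((5, -20), (-19, -30)) = 26.0
d((5, -20), (8, -3)) = 17.2627
d((5, -20), (-29, 28)) = 58.8218
d((5, -20), (-7, 3)) = 25.9422
d((5, -20), (25, 11)) = 36.8917
d((5, -20), (-3, -4)) = 17.8885
d((5, -20), (5, -23)) = 3.0 <-- minimum
d((-11, -17), (-19, -30)) = 15.2643
d((-11, -17), (8, -3)) = 23.6008
d((-11, -17), (-29, 28)) = 48.4665
d((-11, -17), (-7, 3)) = 20.3961
d((-11, -17), (25, 11)) = 45.607
d((-11, -17), (-3, -4)) = 15.2643
d((-11, -17), (5, -23)) = 17.088
d((-19, -30), (8, -3)) = 38.1838
d((-19, -30), (-29, 28)) = 58.8558
d((-19, -30), (-7, 3)) = 35.1141
d((-19, -30), (25, 11)) = 60.1415
d((-19, -30), (-3, -4)) = 30.5287
d((-19, -30), (5, -23)) = 25.0
d((8, -3), (-29, 28)) = 48.2701
d((8, -3), (-7, 3)) = 16.1555
d((8, -3), (25, 11)) = 22.0227
d((8, -3), (-3, -4)) = 11.0454
d((8, -3), (5, -23)) = 20.2237
d((-29, 28), (-7, 3)) = 33.3017
d((-29, 28), (25, 11)) = 56.6127
d((-29, 28), (-3, -4)) = 41.2311
d((-29, 28), (5, -23)) = 61.2944
d((-7, 3), (25, 11)) = 32.9848
d((-7, 3), (-3, -4)) = 8.0623
d((-7, 3), (5, -23)) = 28.6356
d((25, 11), (-3, -4)) = 31.7648
d((25, 11), (5, -23)) = 39.4462
d((-3, -4), (5, -23)) = 20.6155

Closest pair: (5, -20) and (5, -23) with distance 3.0

The closest pair is (5, -20) and (5, -23) with Euclidean distance 3.0. For 10 points, brute-force pairwise comparison is shown above. For large n, the divide-and-conquer algorithm (sort by x, recurse on halves, check the dividing strip) achieves O(n log n).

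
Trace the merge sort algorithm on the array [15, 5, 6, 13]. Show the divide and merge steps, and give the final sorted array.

Merge sort trace:

Split: [15, 5, 6, 13] -> [15, 5] and [6, 13]
  Split: [15, 5] -> [15] and [5]
  Merge: [15] + [5] -> [5, 15]
  Split: [6, 13] -> [6] and [13]
  Merge: [6] + [13] -> [6, 13]
Merge: [5, 15] + [6, 13] -> [5, 6, 13, 15]

Final sorted array: [5, 6, 13, 15]

The merge sort proceeds by recursively splitting the array and merging sorted halves.
After all merges, the sorted array is [5, 6, 13, 15].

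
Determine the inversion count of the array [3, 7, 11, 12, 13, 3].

Finding inversions in [3, 7, 11, 12, 13, 3]:

(1, 5): arr[1]=7 > arr[5]=3
(2, 5): arr[2]=11 > arr[5]=3
(3, 5): arr[3]=12 > arr[5]=3
(4, 5): arr[4]=13 > arr[5]=3

Total inversions: 4

The array has 4 inversion(s): (1,5), (2,5), (3,5), (4,5). Each pair (i,j) satisfies i < j and arr[i] > arr[j].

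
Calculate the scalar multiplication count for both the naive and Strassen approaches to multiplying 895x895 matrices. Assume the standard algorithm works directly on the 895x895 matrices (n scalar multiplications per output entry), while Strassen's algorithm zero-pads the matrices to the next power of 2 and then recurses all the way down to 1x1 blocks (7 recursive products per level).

Matrix multiplication for 895x895 matrices:

Strassen's algorithm requires power-of-2 dimensions. Pad 895x895 to 1024x1024 (next power of 2).

Standard algorithm: 895^3 = 716917375 multiplications
Strassen's algorithm: 7^(log2(1024)) = 7^10 = 282475249 multiplications
Savings: 716917375 - 282475249 = 434442126 multiplications

Standard: 716917375 multiplications (895^3). Strassen: 282475249 multiplications (7^10, after padding to 1024x1024). Strassen reduces 8 recursive multiplications to 7 at each level.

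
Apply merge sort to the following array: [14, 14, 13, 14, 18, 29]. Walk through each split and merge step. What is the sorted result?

Merge sort trace:

Split: [14, 14, 13, 14, 18, 29] -> [14, 14, 13] and [14, 18, 29]
  Split: [14, 14, 13] -> [14] and [14, 13]
    Split: [14, 13] -> [14] and [13]
    Merge: [14] + [13] -> [13, 14]
  Merge: [14] + [13, 14] -> [13, 14, 14]
  Split: [14, 18, 29] -> [14] and [18, 29]
    Split: [18, 29] -> [18] and [29]
    Merge: [18] + [29] -> [18, 29]
  Merge: [14] + [18, 29] -> [14, 18, 29]
Merge: [13, 14, 14] + [14, 18, 29] -> [13, 14, 14, 14, 18, 29]

Final sorted array: [13, 14, 14, 14, 18, 29]

The merge sort proceeds by recursively splitting the array and merging sorted halves.
After all merges, the sorted array is [13, 14, 14, 14, 18, 29].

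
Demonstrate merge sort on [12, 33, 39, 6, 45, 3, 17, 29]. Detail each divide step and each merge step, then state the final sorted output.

Merge sort trace:

Split: [12, 33, 39, 6, 45, 3, 17, 29] -> [12, 33, 39, 6] and [45, 3, 17, 29]
  Split: [12, 33, 39, 6] -> [12, 33] and [39, 6]
    Split: [12, 33] -> [12] and [33]
    Merge: [12] + [33] -> [12, 33]
    Split: [39, 6] -> [39] and [6]
    Merge: [39] + [6] -> [6, 39]
  Merge: [12, 33] + [6, 39] -> [6, 12, 33, 39]
  Split: [45, 3, 17, 29] -> [45, 3] and [17, 29]
    Split: [45, 3] -> [45] and [3]
    Merge: [45] + [3] -> [3, 45]
    Split: [17, 29] -> [17] and [29]
    Merge: [17] + [29] -> [17, 29]
  Merge: [3, 45] + [17, 29] -> [3, 17, 29, 45]
Merge: [6, 12, 33, 39] + [3, 17, 29, 45] -> [3, 6, 12, 17, 29, 33, 39, 45]

Final sorted array: [3, 6, 12, 17, 29, 33, 39, 45]

The merge sort proceeds by recursively splitting the array and merging sorted halves.
After all merges, the sorted array is [3, 6, 12, 17, 29, 33, 39, 45].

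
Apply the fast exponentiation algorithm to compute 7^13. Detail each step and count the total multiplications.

Computing 7^13 by squaring (build up from 7^1; each line after the first costs one multiplication):

7^1 = 7
7^2 = (7^1)^2 = 7^2 = 49
7^3 = 7 * 7^2 = 7 * 49 = 343
7^6 = (7^3)^2 = 343^2 = 117649
7^12 = (7^6)^2 = 117649^2 = 13841287201
7^13 = 7 * 7^12 = 7 * 13841287201 = 96889010407

Result: 96889010407
Multiplications needed: 5 (5 lines after 7^1)

7^13 = 96889010407. Using exponentiation by squaring, this requires 5 multiplications. The key idea: if the exponent is even, square the half-power; if odd, multiply by the base once.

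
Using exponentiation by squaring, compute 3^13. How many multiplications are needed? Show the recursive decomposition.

Computing 3^13 by squaring (build up from 3^1; each line after the first costs one multiplication):

3^1 = 3
3^2 = (3^1)^2 = 3^2 = 9
3^3 = 3 * 3^2 = 3 * 9 = 27
3^6 = (3^3)^2 = 27^2 = 729
3^12 = (3^6)^2 = 729^2 = 531441
3^13 = 3 * 3^12 = 3 * 531441 = 1594323

Result: 1594323
Multiplications needed: 5 (5 lines after 3^1)

3^13 = 1594323. Using exponentiation by squaring, this requires 5 multiplications. The key idea: if the exponent is even, square the half-power; if odd, multiply by the base once.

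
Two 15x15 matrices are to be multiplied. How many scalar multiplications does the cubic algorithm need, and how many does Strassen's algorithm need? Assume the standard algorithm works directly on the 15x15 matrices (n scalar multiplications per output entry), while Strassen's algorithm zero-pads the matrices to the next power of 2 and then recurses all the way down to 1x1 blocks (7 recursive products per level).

Matrix multiplication for 15x15 matrices:

Strassen's algorithm requires power-of-2 dimensions. Pad 15x15 to 16x16 (next power of 2).

Standard algorithm: 15^3 = 3375 multiplications
Strassen's algorithm: 7^(log2(16)) = 7^4 = 2401 multiplications
Savings: 3375 - 2401 = 974 multiplications

Standard: 3375 multiplications (15^3). Strassen: 2401 multiplications (7^4, after padding to 16x16). Strassen reduces 8 recursive multiplications to 7 at each level.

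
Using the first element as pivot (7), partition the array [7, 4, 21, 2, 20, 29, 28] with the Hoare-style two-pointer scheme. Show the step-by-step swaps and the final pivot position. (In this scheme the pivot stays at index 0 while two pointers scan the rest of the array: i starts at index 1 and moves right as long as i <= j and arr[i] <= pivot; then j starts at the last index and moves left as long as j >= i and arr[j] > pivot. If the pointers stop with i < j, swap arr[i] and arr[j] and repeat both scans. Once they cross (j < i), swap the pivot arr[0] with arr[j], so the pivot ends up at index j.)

Hoare-style two-pointer partition with pivot = 7:

Initial array: [7, 4, 21, 2, 20, 29, 28]

Pointers start at i = 1, j = 6.
i stops at index 2 (arr[2]=21 > 7), j stops at index 3 (arr[3]=2 <= 7): swap arr[2] and arr[3], array becomes [7, 4, 2, 21, 20, 29, 28]
i ends at 3, j ends at 2: the pointers have crossed (j < i), so scanning stops.

Swap pivot arr[0] with arr[2] to place pivot at position 2: [2, 4, 7, 21, 20, 29, 28]
Pivot position: 2

After partitioning with pivot 7, the array becomes [2, 4, 7, 21, 20, 29, 28]. The pivot is placed at index 2. All elements to the left of the pivot are <= 7, and all elements to the right are > 7.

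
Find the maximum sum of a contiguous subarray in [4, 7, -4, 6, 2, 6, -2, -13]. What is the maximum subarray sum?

Using Kadane's algorithm on [4, 7, -4, 6, 2, 6, -2, -13]:

Scanning through the array:
Position 1 (value 7): max_ending_here = 11, max_so_far = 11
Position 2 (value -4): max_ending_here = 7, max_so_far = 11
Position 3 (value 6): max_ending_here = 13, max_so_far = 13
Position 4 (value 2): max_ending_here = 15, max_so_far = 15
Position 5 (value 6): max_ending_here = 21, max_so_far = 21
Position 6 (value -2): max_ending_here = 19, max_so_far = 21
Position 7 (value -13): max_ending_here = 6, max_so_far = 21

Maximum subarray: [4, 7, -4, 6, 2, 6]
Maximum sum: 21

The maximum subarray is [4, 7, -4, 6, 2, 6] with sum 21. This subarray runs from index 0 to index 5.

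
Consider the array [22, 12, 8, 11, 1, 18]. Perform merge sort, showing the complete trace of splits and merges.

Merge sort trace:

Split: [22, 12, 8, 11, 1, 18] -> [22, 12, 8] and [11, 1, 18]
  Split: [22, 12, 8] -> [22] and [12, 8]
    Split: [12, 8] -> [12] and [8]
    Merge: [12] + [8] -> [8, 12]
  Merge: [22] + [8, 12] -> [8, 12, 22]
  Split: [11, 1, 18] -> [11] and [1, 18]
    Split: [1, 18] -> [1] and [18]
    Merge: [1] + [18] -> [1, 18]
  Merge: [11] + [1, 18] -> [1, 11, 18]
Merge: [8, 12, 22] + [1, 11, 18] -> [1, 8, 11, 12, 18, 22]

Final sorted array: [1, 8, 11, 12, 18, 22]

The merge sort proceeds by recursively splitting the array and merging sorted halves.
After all merges, the sorted array is [1, 8, 11, 12, 18, 22].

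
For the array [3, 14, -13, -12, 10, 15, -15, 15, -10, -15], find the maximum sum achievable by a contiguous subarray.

Using Kadane's algorithm on [3, 14, -13, -12, 10, 15, -15, 15, -10, -15]:

Scanning through the array:
Position 1 (value 14): max_ending_here = 17, max_so_far = 17
Position 2 (value -13): max_ending_here = 4, max_so_far = 17
Position 3 (value -12): max_ending_here = -8, max_so_far = 17
Position 4 (value 10): max_ending_here = 10, max_so_far = 17
Position 5 (value 15): max_ending_here = 25, max_so_far = 25
Position 6 (value -15): max_ending_here = 10, max_so_far = 25
Position 7 (value 15): max_ending_here = 25, max_so_far = 25
Position 8 (value -10): max_ending_here = 15, max_so_far = 25
Position 9 (value -15): max_ending_here = 0, max_so_far = 25

Maximum subarray: [10, 15]
Maximum sum: 25

The maximum subarray is [10, 15] with sum 25. This subarray runs from index 4 to index 5.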